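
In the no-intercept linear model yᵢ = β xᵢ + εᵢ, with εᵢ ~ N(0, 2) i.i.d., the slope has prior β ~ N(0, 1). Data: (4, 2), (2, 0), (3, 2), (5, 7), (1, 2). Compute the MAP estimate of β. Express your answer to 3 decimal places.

β̂_MAP = 0.895

log p(β | y) = −Σ(yᵢ − βxᵢ)²/(2·2) − β²/(2·1) + const.
Setting the derivative to zero: Σxᵢ(yᵢ − βxᵢ)/2 − β/1 = 0, so β = Σxᵢyᵢ / (Σxᵢ² + σ²/τ²).
Σxᵢyᵢ = 4·2 + 2·0 + 3·2 + 5·7 + 1·2 = 51; Σxᵢ² = 55; σ²/τ² = 2.
β̂_MAP = 51 / (55 + 2) = 51/57 ≈ 0.895.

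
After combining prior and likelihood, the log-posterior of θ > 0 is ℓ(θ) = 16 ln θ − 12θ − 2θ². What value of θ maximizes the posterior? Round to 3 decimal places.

ℓ'(θ) = 16/θ − 12 − 4θ. Setting this to zero and multiplying by θ: 4θ² + 12θ − 16 = 0.
θ = (−12 + √(12² + 4·4·16)) / (2·4) = (−12 + √400) / 8 = (−12 + 20)/8 = 1.
ℓ''(θ) = −16/θ² − 4 < 0, confirming a maximum.

θ̂_MAP = 1.000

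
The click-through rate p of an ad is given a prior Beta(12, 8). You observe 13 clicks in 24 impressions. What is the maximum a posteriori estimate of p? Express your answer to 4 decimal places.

Prior: Beta(12, 8).
Data: 13 successes in 24 trials. The binomial likelihood contributes p^13(1−p)^11, so the posterior is Beta(12+13, 8+11) = Beta(25, 19).
For Beta(a, b) with a, b > 1 the mode is (a−1)/(a+b−2) = 24/42 ≈ 0.5714.

p̂_MAP = 0.5714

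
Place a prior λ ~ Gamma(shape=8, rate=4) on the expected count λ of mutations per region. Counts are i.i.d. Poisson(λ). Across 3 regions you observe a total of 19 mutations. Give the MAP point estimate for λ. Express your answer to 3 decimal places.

λ̂_MAP = 3.714

Σxᵢ = 19, n = 3.
Posterior ∝ λ^7e^(−4λ) · λ^19e^(−3λ) = λ^26e^(−7λ), i.e. Gamma(shape=27, rate=7).
The mode of a Gamma(a, b) with a ≥ 1 (shape–rate) is (a−1)/b = 26/7 ≈ 3.714.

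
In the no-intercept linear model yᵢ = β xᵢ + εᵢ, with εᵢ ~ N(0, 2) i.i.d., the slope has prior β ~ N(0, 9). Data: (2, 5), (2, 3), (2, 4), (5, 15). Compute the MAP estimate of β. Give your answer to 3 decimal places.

β̂_MAP = 2.660

log p(β | y) = −Σ(yᵢ − βxᵢ)²/(2·2) − β²/(2·9) + const.
Setting the derivative to zero: Σxᵢ(yᵢ − βxᵢ)/2 − β/9 = 0, so β = Σxᵢyᵢ / (Σxᵢ² + σ²/τ²).
Σxᵢyᵢ = 2·5 + 2·3 + 2·4 + 5·15 = 99; Σxᵢ² = 37; σ²/τ² = 2/9.
β̂_MAP = 99 / (37 + 2/9) = 99/(335/9) = 891/335 ≈ 2.660.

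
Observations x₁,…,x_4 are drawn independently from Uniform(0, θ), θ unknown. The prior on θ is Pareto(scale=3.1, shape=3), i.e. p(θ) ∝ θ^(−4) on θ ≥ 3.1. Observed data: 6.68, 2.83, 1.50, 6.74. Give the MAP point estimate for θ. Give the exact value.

θ̂_MAP = 6.74

The Uniform(0, θ) likelihood is θ^(−n) for θ ≥ max(xᵢ), zero otherwise. Here max(xᵢ) = 6.74.
Posterior ∝ θ^(−4) · θ^(−4) = θ^(−8) on θ ≥ max(3.1, 6.74) = 6.74.
This density is strictly decreasing in θ, so the posterior mode lies at the lower boundary of the support.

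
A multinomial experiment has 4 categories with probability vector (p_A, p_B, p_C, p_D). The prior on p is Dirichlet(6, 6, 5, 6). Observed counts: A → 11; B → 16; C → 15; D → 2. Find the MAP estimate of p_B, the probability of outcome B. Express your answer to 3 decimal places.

MAP estimate of p_B = 0.333

The posterior is Dirichlet(αᵢ + nᵢ) = Dirichlet(17, 22, 20, 8).
For a Dirichlet(a₁,…,a_K) with all aᵢ > 1, the mode has j-th component (aⱼ − 1)/(Σaᵢ − K).
Here Σaᵢ = 67 and K = 4, so p_B = (22 − 1)/(67 − 4) = 21/63 ≈ 0.333.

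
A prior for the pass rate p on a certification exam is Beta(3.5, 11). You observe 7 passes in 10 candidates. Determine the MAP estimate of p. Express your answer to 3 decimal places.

Prior: Beta(3.5, 11).
Data: 7 successes in 10 trials. The binomial likelihood contributes p^7(1−p)^3, so the posterior is Beta(3.5+7, 11+3) = Beta(10.5, 14).
For Beta(a, b) with a, b > 1 the mode is (a−1)/(a+b−2) = 9.5/22.5 ≈ 0.422.

p̂_MAP = 0.422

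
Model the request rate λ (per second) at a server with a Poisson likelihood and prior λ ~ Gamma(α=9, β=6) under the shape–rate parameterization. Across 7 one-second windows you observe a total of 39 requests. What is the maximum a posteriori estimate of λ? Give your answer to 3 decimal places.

λ̂_MAP = 3.615

Σxᵢ = 39, n = 7.
Posterior ∝ λ^8e^(−6λ) · λ^39e^(−7λ) = λ^47e^(−13λ), i.e. Gamma(shape=48, rate=13).
The mode of a Gamma(a, b) with a ≥ 1 (shape–rate) is (a−1)/b = 47/13 ≈ 3.615.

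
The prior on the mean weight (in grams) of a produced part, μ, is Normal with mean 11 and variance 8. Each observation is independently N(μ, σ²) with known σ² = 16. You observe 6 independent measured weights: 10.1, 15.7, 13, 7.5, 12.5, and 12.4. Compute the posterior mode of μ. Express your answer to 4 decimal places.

n = 6; x̄ = (10.1 + 15.7 + 13 + 7.5 + 12.5 + 12.4)/6 = 71.2/6 = 178/15 ≈ 11.8667.
For a Normal prior and Normal likelihood with known variance, the posterior is Normal; its mode equals its mean, the precision-weighted average.
Prior precision 1/σ₀² = 1/8 = 0.125; data precision n/σ² = 6/16 = 0.375.
μ̂ = (0.125·11 + 0.375·(178/15)) / (0.125 + 0.375) = 5.825/0.5 = 11.6500.

μ̂_MAP = 11.6500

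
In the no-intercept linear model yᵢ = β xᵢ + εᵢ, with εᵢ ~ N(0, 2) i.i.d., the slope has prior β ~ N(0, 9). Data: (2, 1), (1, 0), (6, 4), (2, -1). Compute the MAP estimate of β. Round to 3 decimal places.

β̂_MAP = 0.531

log p(β | y) = −Σ(yᵢ − βxᵢ)²/(2·2) − β²/(2·9) + const.
Setting the derivative to zero: Σxᵢ(yᵢ − βxᵢ)/2 − β/9 = 0, so β = Σxᵢyᵢ / (Σxᵢ² + σ²/τ²).
Σxᵢyᵢ = 2·1 + 1·0 + 6·4 + 2·(-1) = 24; Σxᵢ² = 45; σ²/τ² = 2/9.
β̂_MAP = 24 / (45 + 2/9) = 24/(407/9) = 216/407 ≈ 0.531.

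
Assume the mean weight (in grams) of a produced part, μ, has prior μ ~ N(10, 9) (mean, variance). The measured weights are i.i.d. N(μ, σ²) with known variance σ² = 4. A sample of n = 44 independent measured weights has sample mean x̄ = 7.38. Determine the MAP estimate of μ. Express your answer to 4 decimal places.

n = 44, x̄ = 7.38.
For a Normal prior and Normal likelihood with known variance, the posterior is Normal; its mode equals its mean, the precision-weighted average.
Prior precision 1/σ₀² = 1/9; data precision n/σ² = 44/4 = 11.
μ̂ = ((1/9)·10 + 11·7.38) / (1/9 + 11) = (37031/450)/(100/9) = 7.4062.

μ̂_MAP = 7.4062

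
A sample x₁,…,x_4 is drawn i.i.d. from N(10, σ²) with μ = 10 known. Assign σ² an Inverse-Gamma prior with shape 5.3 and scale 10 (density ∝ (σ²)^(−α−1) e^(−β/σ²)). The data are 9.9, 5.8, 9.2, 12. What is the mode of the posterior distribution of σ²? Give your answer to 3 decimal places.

σ̂²_MAP = 2.548

Sum of squared deviations about the known mean: SS = (9.9−10)² + (5.8−10)² + (9.2−10)² + (12−10)² = 22.29.
The Normal likelihood contributes (σ²)^(−n/2) exp(−SS/(2σ²)), so the posterior is Inverse-Gamma(α + n/2, β + SS/2) = Inverse-Gamma(7.3, 21.145).
The mode of Inverse-Gamma(a, b) is b/(a+1) = 21.145/8.3 ≈ 2.548.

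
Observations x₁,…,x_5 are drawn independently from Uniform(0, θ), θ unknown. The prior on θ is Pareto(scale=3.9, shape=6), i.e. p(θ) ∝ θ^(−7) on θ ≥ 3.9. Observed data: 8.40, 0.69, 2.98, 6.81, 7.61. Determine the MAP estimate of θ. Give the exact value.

The Uniform(0, θ) likelihood is θ^(−n) for θ ≥ max(xᵢ), zero otherwise. Here max(xᵢ) = 8.40.
Posterior ∝ θ^(−7) · θ^(−5) = θ^(−12) on θ ≥ max(3.9, 8.40) = 8.40.
This density is strictly decreasing in θ, so the posterior mode lies at the lower boundary of the support.

θ̂_MAP = 8.40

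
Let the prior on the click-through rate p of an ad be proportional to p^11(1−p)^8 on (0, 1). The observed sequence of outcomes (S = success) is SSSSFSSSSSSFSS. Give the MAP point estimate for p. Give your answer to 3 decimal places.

The prior density ∝ p^11(1−p)^8 is the kernel of Beta(12, 9).
Data: 12 successes in 14 trials (from the sequence). The binomial likelihood contributes p^12(1−p)^2, so the posterior is Beta(12+12, 9+2) = Beta(24, 11).
For Beta(a, b) with a, b > 1 the mode is (a−1)/(a+b−2) = 23/33 ≈ 0.697.

p̂_MAP = 0.697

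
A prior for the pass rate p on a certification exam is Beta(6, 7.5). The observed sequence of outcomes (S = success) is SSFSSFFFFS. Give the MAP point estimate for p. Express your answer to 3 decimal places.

Prior: Beta(6, 7.5).
Data: 5 successes in 10 trials (from the sequence). The binomial likelihood contributes p^5(1−p)^5, so the posterior is Beta(6+5, 7.5+5) = Beta(11, 12.5).
For Beta(a, b) with a, b > 1 the mode is (a−1)/(a+b−2) = 10/21.5 ≈ 0.465.

p̂_MAP = 0.465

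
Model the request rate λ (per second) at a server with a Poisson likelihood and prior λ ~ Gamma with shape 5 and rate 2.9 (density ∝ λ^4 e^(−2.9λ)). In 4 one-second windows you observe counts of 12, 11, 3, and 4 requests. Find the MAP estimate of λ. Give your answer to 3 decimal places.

λ̂_MAP = 4.928

Σxᵢ = 12+11+3+4 = 30, with n = 4.
Posterior ∝ λ^4e^(−2.9λ) · λ^30e^(−4λ) = λ^34e^(−6.9λ), i.e. Gamma(shape=35, rate=6.9).
The mode of a Gamma(a, b) with a ≥ 1 (shape–rate) is (a−1)/b = 34/6.9 ≈ 4.928.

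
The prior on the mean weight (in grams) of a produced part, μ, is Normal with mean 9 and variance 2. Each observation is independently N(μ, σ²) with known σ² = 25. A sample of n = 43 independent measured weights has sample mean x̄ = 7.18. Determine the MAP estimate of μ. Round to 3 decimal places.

n = 43, x̄ = 7.18.
For a Normal prior and Normal likelihood with known variance, the posterior is Normal; its mode equals its mean, the precision-weighted average.
Prior precision 1/σ₀² = 1/2 = 0.5; data precision n/σ² = 43/25 = 1.72.
μ̂ = (0.5·9 + 1.72·7.18) / (0.5 + 1.72) = 16.8496/2.22 = 21062/2775 ≈ 7.590.

μ̂_MAP = 7.590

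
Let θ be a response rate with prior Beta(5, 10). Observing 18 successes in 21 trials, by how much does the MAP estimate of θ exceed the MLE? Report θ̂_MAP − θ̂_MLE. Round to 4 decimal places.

Posterior is Beta(23, 13); MAP = (23−1)/(36−2) = 22/34 ≈ 0.64706.
MLE ignores the prior: θ̂_MLE = k/n = 18/21 ≈ 0.85714.
Difference = 22/34 − 18/21 = -25/119 ≈ -0.2101.

MAP − MLE = -0.2101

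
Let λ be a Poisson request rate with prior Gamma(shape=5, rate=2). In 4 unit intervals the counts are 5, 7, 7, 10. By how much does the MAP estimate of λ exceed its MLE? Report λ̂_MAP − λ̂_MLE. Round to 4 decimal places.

Σxᵢ = 29. Posterior is Gamma(34, 6); MAP = (34−1)/6 = 33/6 ≈ 5.50000.
MLE = x̄ = 29/4 ≈ 7.25000.
Difference = 33/6 − 29/4 = -7/4 ≈ -1.7500.

MAP − MLE = -1.7500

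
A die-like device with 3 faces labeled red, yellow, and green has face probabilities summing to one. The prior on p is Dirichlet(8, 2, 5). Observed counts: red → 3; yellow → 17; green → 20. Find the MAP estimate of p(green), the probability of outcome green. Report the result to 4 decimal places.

MAP estimate of p(green) = 0.4615

The posterior is Dirichlet(αᵢ + nᵢ) = Dirichlet(11, 19, 25).
For a Dirichlet(a₁,…,a_K) with all aᵢ > 1, the mode has j-th component (aⱼ − 1)/(Σaᵢ − K).
Here Σaᵢ = 55 and K = 3, so p(green) = (25 − 1)/(55 − 3) = 24/52 ≈ 0.4615.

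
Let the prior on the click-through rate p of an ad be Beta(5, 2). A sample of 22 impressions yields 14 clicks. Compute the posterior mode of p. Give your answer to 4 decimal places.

p̂_MAP = 0.6667

Prior: Beta(5, 2).
Data: 14 successes in 22 trials. The binomial likelihood contributes p^14(1−p)^8, so the posterior is Beta(5+14, 2+8) = Beta(19, 10).
For Beta(a, b) with a, b > 1 the mode is (a−1)/(a+b−2) = 18/27 ≈ 0.6667.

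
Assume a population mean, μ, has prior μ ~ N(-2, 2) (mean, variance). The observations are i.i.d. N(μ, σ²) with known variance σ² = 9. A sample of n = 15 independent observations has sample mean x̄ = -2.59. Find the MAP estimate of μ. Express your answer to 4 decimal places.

μ̂_MAP = -2.4538

n = 15, x̄ = -2.59.
For a Normal prior and Normal likelihood with known variance, the posterior is Normal; its mode equals its mean, the precision-weighted average.
Prior precision 1/σ₀² = 1/2 = 0.5; data precision n/σ² = 15/9 = 5/3.
μ̂ = (0.5·(-2) + (5/3)·(-2.59)) / (0.5 + 5/3) = (-319/60)/(13/6) = -319/130 ≈ -2.4538.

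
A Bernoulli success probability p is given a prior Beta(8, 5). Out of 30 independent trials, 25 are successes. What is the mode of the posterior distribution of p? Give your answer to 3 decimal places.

Prior: Beta(8, 5).
Data: 25 successes in 30 trials. The binomial likelihood contributes p^25(1−p)^5, so the posterior is Beta(8+25, 5+5) = Beta(33, 10).
For Beta(a, b) with a, b > 1 the mode is (a−1)/(a+b−2) = 32/41 ≈ 0.780.

p̂_MAP = 0.780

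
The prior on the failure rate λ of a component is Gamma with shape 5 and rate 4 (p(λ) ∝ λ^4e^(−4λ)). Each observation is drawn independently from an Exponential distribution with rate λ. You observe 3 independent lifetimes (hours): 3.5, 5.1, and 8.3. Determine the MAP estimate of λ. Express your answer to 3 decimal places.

The Exponential(rate=λ) likelihood is ∝ λ^n e^(−λΣtᵢ). Here n = 3 and Σtᵢ = 3.5 + 5.1 + 8.3 = 16.9.
Posterior ∝ λ^4e^(−4λ) · λ^3e^(−16.9λ) = λ^7e^(−20.9λ), i.e. Gamma(8, 20.9).
Mode = (a−1)/b = 7/20.9 ≈ 0.335.

λ̂_MAP = 0.335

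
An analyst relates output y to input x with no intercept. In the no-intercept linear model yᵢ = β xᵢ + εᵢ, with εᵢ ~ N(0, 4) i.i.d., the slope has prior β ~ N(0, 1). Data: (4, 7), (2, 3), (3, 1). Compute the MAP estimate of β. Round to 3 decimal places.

β̂_MAP = 1.121

log p(β | y) = −Σ(yᵢ − βxᵢ)²/(2·4) − β²/(2·1) + const.
Setting the derivative to zero: Σxᵢ(yᵢ − βxᵢ)/4 − β/1 = 0, so β = Σxᵢyᵢ / (Σxᵢ² + σ²/τ²).
Σxᵢyᵢ = 4·7 + 2·3 + 3·1 = 37; Σxᵢ² = 29; σ²/τ² = 4.
β̂_MAP = 37 / (29 + 4) = 37/33 ≈ 1.121.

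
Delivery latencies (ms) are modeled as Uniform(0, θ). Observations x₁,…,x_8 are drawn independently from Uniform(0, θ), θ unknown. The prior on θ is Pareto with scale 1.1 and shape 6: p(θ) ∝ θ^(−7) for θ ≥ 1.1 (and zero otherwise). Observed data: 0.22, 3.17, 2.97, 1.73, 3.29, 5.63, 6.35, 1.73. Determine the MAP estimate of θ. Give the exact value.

θ̂_MAP = 6.35

The Uniform(0, θ) likelihood is θ^(−n) for θ ≥ max(xᵢ), zero otherwise. Here max(xᵢ) = 6.35.
Posterior ∝ θ^(−7) · θ^(−8) = θ^(−15) on θ ≥ max(1.1, 6.35) = 6.35.
This density is strictly decreasing in θ, so the posterior mode lies at the lower boundary of the support.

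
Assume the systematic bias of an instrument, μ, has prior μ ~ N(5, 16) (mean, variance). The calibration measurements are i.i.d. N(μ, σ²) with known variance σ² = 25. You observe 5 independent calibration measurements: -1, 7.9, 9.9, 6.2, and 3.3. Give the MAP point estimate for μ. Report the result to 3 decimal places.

n = 5; x̄ = ((-1) + 7.9 + 9.9 + 6.2 + 3.3)/5 = 26.3/5 = 5.26.
For a Normal prior and Normal likelihood with known variance, the posterior is Normal; its mode equals its mean, the precision-weighted average.
Prior precision 1/σ₀² = 1/16 = 0.0625; data precision n/σ² = 5/25 = 0.2.
μ̂ = (0.0625·5 + 0.2·5.26) / (0.0625 + 0.2) = 1.3645/0.2625 = 2729/525 ≈ 5.198.

μ̂_MAP = 5.198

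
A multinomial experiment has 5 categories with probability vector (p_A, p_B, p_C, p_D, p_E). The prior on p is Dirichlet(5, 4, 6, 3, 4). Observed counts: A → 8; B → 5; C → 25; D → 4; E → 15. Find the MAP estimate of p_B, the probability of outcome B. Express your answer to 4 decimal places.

MAP estimate of p_B = 0.1081

The posterior is Dirichlet(αᵢ + nᵢ) = Dirichlet(13, 9, 31, 7, 19).
For a Dirichlet(a₁,…,a_K) with all aᵢ > 1, the mode has j-th component (aⱼ − 1)/(Σaᵢ − K).
Here Σaᵢ = 79 and K = 5, so p_B = (9 − 1)/(79 − 5) = 8/74 ≈ 0.1081.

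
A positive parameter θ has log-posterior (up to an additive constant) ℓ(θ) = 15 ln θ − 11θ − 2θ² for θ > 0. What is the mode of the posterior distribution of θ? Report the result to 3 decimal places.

θ̂_MAP = 1.000

ℓ'(θ) = 15/θ − 11 − 4θ. Setting this to zero and multiplying by θ: 4θ² + 11θ − 15 = 0.
θ = (−11 + √(11² + 4·4·15)) / (2·4) = (−11 + √361) / 8 = (−11 + 19)/8 = 1.
ℓ''(θ) = −15/θ² − 4 < 0, confirming a maximum.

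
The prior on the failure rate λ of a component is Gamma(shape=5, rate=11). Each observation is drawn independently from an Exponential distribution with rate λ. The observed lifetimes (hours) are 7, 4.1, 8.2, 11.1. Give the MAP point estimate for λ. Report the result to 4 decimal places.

λ̂_MAP = 0.1932

The Exponential(rate=λ) likelihood is ∝ λ^n e^(−λΣtᵢ). Here n = 4 and Σtᵢ = 7 + 4.1 + 8.2 + 11.1 = 30.4.
Posterior ∝ λ^4e^(−11λ) · λ^4e^(−30.4λ) = λ^8e^(−41.4λ), i.e. Gamma(9, 41.4).
Mode = (a−1)/b = 8/41.4 ≈ 0.1932.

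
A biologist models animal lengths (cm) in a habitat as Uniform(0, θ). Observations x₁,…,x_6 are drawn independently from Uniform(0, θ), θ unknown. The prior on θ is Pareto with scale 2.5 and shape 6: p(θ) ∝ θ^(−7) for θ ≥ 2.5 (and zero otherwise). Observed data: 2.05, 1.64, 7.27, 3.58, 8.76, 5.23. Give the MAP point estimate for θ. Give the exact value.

The Uniform(0, θ) likelihood is θ^(−n) for θ ≥ max(xᵢ), zero otherwise. Here max(xᵢ) = 8.76.
Posterior ∝ θ^(−7) · θ^(−6) = θ^(−13) on θ ≥ max(2.5, 8.76) = 8.76.
This density is strictly decreasing in θ, so the posterior mode lies at the lower boundary of the support.

θ̂_MAP = 8.76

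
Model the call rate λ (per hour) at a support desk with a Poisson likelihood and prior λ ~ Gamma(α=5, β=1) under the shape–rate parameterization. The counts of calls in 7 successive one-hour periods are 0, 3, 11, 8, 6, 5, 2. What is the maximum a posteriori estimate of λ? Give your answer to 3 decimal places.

Σxᵢ = 0+3+11+8+6+5+2 = 35, with n = 7.
Posterior ∝ λ^4e^(−1λ) · λ^35e^(−7λ) = λ^39e^(−8λ), i.e. Gamma(shape=40, rate=8).
The mode of a Gamma(a, b) with a ≥ 1 (shape–rate) is (a−1)/b = 39/8 ≈ 4.875.

λ̂_MAP = 4.875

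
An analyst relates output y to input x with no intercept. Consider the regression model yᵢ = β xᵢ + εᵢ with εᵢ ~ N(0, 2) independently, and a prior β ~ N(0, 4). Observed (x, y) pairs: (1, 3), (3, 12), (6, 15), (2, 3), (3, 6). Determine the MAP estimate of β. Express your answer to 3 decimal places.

β̂_MAP = 2.571

log p(β | y) = −Σ(yᵢ − βxᵢ)²/(2·2) − β²/(2·4) + const.
Setting the derivative to zero: Σxᵢ(yᵢ − βxᵢ)/2 − β/4 = 0, so β = Σxᵢyᵢ / (Σxᵢ² + σ²/τ²).
Σxᵢyᵢ = 1·3 + 3·12 + 6·15 + 2·3 + 3·6 = 153; Σxᵢ² = 59; σ²/τ² = 0.5.
β̂_MAP = 153 / (59 + 0.5) = 153/59.5 ≈ 2.571.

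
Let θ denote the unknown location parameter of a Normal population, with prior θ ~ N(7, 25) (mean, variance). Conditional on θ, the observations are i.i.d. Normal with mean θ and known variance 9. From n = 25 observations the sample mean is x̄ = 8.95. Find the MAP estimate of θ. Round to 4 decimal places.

n = 25, x̄ = 8.95.
For a Normal prior and Normal likelihood with known variance, the posterior is Normal; its mode equals its mean, the precision-weighted average.
Prior precision 1/σ₀² = 1/25 = 0.04; data precision n/σ² = 25/9.
θ̂ = (0.04·7 + (25/9)·8.95) / (0.04 + 25/9) = (22627/900)/(634/225) = 22627/2536 ≈ 8.9223.

θ̂_MAP = 8.9223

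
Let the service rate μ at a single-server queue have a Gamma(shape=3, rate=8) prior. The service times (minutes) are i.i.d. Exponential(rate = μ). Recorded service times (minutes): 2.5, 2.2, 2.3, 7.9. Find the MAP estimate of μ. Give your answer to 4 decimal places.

μ̂_MAP = 0.2620

The Exponential(rate=μ) likelihood is ∝ μ^n e^(−μΣtᵢ). Here n = 4 and Σtᵢ = 2.5 + 2.2 + 2.3 + 7.9 = 14.9.
Posterior ∝ μ^2e^(−8μ) · μ^4e^(−14.9μ) = μ^6e^(−22.9μ), i.e. Gamma(7, 22.9).
Mode = (a−1)/b = 6/22.9 ≈ 0.2620.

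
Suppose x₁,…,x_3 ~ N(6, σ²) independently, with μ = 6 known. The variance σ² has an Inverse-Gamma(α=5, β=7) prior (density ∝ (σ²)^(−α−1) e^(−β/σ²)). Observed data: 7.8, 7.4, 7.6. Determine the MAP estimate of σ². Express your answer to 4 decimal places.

σ̂²_MAP = 1.4507

Sum of squared deviations about the known mean: SS = (7.8−6)² + (7.4−6)² + (7.6−6)² = 7.76.
The Normal likelihood contributes (σ²)^(−n/2) exp(−SS/(2σ²)), so the posterior is Inverse-Gamma(α + n/2, β + SS/2) = Inverse-Gamma(6.5, 10.88).
The mode of Inverse-Gamma(a, b) is b/(a+1) = 10.88/7.5 ≈ 1.4507.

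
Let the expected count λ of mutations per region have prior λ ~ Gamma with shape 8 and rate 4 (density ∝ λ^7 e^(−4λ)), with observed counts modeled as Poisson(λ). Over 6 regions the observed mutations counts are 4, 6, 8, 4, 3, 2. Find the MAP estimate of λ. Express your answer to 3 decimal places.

Σxᵢ = 4+6+8+4+3+2 = 27, with n = 6.
Posterior ∝ λ^7e^(−4λ) · λ^27e^(−6λ) = λ^34e^(−10λ), i.e. Gamma(shape=35, rate=10).
The mode of a Gamma(a, b) with a ≥ 1 (shape–rate) is (a−1)/b = 34/10 ≈ 3.400.

λ̂_MAP = 3.400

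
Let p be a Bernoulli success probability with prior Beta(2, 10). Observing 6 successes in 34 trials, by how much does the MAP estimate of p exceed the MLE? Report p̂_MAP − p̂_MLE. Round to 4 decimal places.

MAP − MLE = -0.0174

Posterior is Beta(8, 38); MAP = (8−1)/(46−2) = 7/44 ≈ 0.15909.
MLE ignores the prior: p̂_MLE = k/n = 6/34 ≈ 0.17647.
Difference = 7/44 − 6/34 = -13/748 ≈ -0.0174.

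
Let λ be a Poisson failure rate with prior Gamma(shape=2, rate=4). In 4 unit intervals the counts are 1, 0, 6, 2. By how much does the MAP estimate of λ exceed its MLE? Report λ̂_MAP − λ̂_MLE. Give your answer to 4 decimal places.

Σxᵢ = 9. Posterior is Gamma(11, 8); MAP = (11−1)/8 = 10/8 ≈ 1.25000.
MLE = x̄ = 9/4 ≈ 2.25000.
Difference = 10/8 − 9/4 = -1 ≈ -1.0000.

MAP − MLE = -1.0000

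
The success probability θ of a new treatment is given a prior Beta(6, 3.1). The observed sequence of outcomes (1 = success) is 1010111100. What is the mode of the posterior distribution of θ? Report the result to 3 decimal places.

θ̂_MAP = 0.643

Prior: Beta(6, 3.1).
Data: 6 successes in 10 trials (from the sequence). The binomial likelihood contributes θ^6(1−θ)^4, so the posterior is Beta(6+6, 3.1+4) = Beta(12, 7.1).
For Beta(a, b) with a, b > 1 the mode is (a−1)/(a+b−2) = 11/17.1 ≈ 0.643.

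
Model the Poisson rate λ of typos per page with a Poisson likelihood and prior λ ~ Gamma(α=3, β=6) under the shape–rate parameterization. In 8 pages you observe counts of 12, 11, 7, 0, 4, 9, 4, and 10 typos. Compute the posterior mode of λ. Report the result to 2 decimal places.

λ̂_MAP = 4.21

Σxᵢ = 12+11+7+0+4+9+4+10 = 57, with n = 8.
Posterior ∝ λ^2e^(−6λ) · λ^57e^(−8λ) = λ^59e^(−14λ), i.e. Gamma(shape=60, rate=14).
The mode of a Gamma(a, b) with a ≥ 1 (shape–rate) is (a−1)/b = 59/14 ≈ 4.21.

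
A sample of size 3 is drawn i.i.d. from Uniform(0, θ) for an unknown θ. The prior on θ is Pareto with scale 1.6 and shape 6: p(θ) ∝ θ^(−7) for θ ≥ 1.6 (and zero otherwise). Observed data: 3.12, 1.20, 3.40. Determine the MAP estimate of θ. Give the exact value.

The Uniform(0, θ) likelihood is θ^(−n) for θ ≥ max(xᵢ), zero otherwise. Here max(xᵢ) = 3.40.
Posterior ∝ θ^(−7) · θ^(−3) = θ^(−10) on θ ≥ max(1.6, 3.40) = 3.40.
This density is strictly decreasing in θ, so the posterior mode lies at the lower boundary of the support.

θ̂_MAP = 3.40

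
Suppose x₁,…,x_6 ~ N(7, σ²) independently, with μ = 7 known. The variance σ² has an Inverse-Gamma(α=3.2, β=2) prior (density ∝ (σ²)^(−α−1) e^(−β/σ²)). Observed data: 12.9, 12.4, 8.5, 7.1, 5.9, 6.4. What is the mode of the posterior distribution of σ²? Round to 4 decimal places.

Sum of squared deviations about the known mean: SS = (12.9−7)² + (12.4−7)² + (8.5−7)² + (7.1−7)² + (5.9−7)² + (6.4−7)² = 67.8.
The Normal likelihood contributes (σ²)^(−n/2) exp(−SS/(2σ²)), so the posterior is Inverse-Gamma(α + n/2, β + SS/2) = Inverse-Gamma(6.2, 35.9).
The mode of Inverse-Gamma(a, b) is b/(a+1) = 35.9/7.2 ≈ 4.9861.

σ̂²_MAP = 4.9861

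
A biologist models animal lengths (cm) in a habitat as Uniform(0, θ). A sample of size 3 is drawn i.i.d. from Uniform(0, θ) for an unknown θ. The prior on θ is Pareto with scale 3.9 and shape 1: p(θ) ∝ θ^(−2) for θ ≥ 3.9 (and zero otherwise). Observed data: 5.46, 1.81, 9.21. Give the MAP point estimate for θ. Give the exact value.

The Uniform(0, θ) likelihood is θ^(−n) for θ ≥ max(xᵢ), zero otherwise. Here max(xᵢ) = 9.21.
Posterior ∝ θ^(−2) · θ^(−3) = θ^(−5) on θ ≥ max(3.9, 9.21) = 9.21.
This density is strictly decreasing in θ, so the posterior mode lies at the lower boundary of the support.

θ̂_MAP = 9.21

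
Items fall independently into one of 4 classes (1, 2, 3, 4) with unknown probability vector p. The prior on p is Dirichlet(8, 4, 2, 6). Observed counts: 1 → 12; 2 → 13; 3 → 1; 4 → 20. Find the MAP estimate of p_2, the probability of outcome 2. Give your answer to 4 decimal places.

The posterior is Dirichlet(αᵢ + nᵢ) = Dirichlet(20, 17, 3, 26).
For a Dirichlet(a₁,…,a_K) with all aᵢ > 1, the mode has j-th component (aⱼ − 1)/(Σaᵢ − K).
Here Σaᵢ = 66 and K = 4, so p_2 = (17 − 1)/(66 − 4) = 16/62 ≈ 0.2581.

MAP estimate: 0.2581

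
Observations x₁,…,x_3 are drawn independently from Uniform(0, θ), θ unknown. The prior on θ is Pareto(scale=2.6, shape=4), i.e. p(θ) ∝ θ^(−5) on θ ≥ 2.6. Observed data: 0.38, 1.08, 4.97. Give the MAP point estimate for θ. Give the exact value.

θ̂_MAP = 4.97

The Uniform(0, θ) likelihood is θ^(−n) for θ ≥ max(xᵢ), zero otherwise. Here max(xᵢ) = 4.97.
Posterior ∝ θ^(−5) · θ^(−3) = θ^(−8) on θ ≥ max(2.6, 4.97) = 4.97.
This density is strictly decreasing in θ, so the posterior mode lies at the lower boundary of the support.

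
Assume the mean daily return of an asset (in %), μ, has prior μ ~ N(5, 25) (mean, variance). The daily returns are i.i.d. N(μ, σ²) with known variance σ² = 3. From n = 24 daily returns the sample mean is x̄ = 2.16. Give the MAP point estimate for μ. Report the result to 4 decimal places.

n = 24, x̄ = 2.16.
For a Normal prior and Normal likelihood with known variance, the posterior is Normal; its mode equals its mean, the precision-weighted average.
Prior precision 1/σ₀² = 1/25 = 0.04; data precision n/σ² = 24/3 = 8.
μ̂ = (0.04·5 + 8·2.16) / (0.04 + 8) = 17.48/8.04 = 437/201 ≈ 2.1741.

μ̂_MAP = 2.1741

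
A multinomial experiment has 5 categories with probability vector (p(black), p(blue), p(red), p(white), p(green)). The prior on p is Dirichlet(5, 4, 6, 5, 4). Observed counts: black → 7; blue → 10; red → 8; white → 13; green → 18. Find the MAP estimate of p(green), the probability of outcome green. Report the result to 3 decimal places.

The posterior is Dirichlet(αᵢ + nᵢ) = Dirichlet(12, 14, 14, 18, 22).
For a Dirichlet(a₁,…,a_K) with all aᵢ > 1, the mode has j-th component (aⱼ − 1)/(Σaᵢ − K).
Here Σaᵢ = 80 and K = 5, so p(green) = (22 − 1)/(80 − 5) = 21/75 ≈ 0.280.

MAP estimate of p(green) = 0.280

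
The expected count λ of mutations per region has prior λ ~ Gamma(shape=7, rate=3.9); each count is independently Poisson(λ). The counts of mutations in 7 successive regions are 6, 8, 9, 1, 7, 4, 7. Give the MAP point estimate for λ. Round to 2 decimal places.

λ̂_MAP = 4.40

Σxᵢ = 6+8+9+1+7+4+7 = 42, with n = 7.
Posterior ∝ λ^6e^(−3.9λ) · λ^42e^(−7λ) = λ^48e^(−10.9λ), i.e. Gamma(shape=49, rate=10.9).
The mode of a Gamma(a, b) with a ≥ 1 (shape–rate) is (a−1)/b = 48/10.9 ≈ 4.40.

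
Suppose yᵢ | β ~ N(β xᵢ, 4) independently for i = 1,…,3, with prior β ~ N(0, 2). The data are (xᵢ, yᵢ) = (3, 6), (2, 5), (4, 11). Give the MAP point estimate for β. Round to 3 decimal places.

β̂_MAP = 2.323

log p(β | y) = −Σ(yᵢ − βxᵢ)²/(2·4) − β²/(2·2) + const.
Setting the derivative to zero: Σxᵢ(yᵢ − βxᵢ)/4 − β/2 = 0, so β = Σxᵢyᵢ / (Σxᵢ² + σ²/τ²).
Σxᵢyᵢ = 3·6 + 2·5 + 4·11 = 72; Σxᵢ² = 29; σ²/τ² = 2.
β̂_MAP = 72 / (29 + 2) = 72/31 ≈ 2.323.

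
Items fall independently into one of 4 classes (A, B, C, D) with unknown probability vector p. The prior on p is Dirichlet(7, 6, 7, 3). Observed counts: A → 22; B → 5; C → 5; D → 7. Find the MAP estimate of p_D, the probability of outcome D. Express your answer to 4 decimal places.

The posterior is Dirichlet(αᵢ + nᵢ) = Dirichlet(29, 11, 12, 10).
For a Dirichlet(a₁,…,a_K) with all aᵢ > 1, the mode has j-th component (aⱼ − 1)/(Σaᵢ − K).
Here Σaᵢ = 62 and K = 4, so p_D = (10 − 1)/(62 − 4) = 9/58 ≈ 0.1552.

MAP estimate of p_D = 0.1552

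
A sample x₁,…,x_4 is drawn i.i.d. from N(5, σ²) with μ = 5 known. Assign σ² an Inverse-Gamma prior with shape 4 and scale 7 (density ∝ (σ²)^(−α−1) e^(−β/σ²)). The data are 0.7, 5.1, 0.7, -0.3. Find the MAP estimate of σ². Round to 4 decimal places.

σ̂²_MAP = 5.6486

Sum of squared deviations about the known mean: SS = (0.7−5)² + (5.1−5)² + (0.7−5)² + (-0.3−5)² = 65.08.
The Normal likelihood contributes (σ²)^(−n/2) exp(−SS/(2σ²)), so the posterior is Inverse-Gamma(α + n/2, β + SS/2) = Inverse-Gamma(6, 39.54).
The mode of Inverse-Gamma(a, b) is b/(a+1) = 39.54/7 ≈ 5.6486.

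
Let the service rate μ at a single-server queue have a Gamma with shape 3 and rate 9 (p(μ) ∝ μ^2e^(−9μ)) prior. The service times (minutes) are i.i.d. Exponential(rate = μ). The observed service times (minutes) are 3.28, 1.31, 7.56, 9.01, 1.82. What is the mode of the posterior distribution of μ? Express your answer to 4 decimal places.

μ̂_MAP = 0.2189

The Exponential(rate=μ) likelihood is ∝ μ^n e^(−μΣtᵢ). Here n = 5 and Σtᵢ = 3.28 + 1.31 + 7.56 + 9.01 + 1.82 = 22.98.
Posterior ∝ μ^2e^(−9μ) · μ^5e^(−22.98μ) = μ^7e^(−31.98μ), i.e. Gamma(8, 31.98).
Mode = (a−1)/b = 7/31.98 ≈ 0.2189.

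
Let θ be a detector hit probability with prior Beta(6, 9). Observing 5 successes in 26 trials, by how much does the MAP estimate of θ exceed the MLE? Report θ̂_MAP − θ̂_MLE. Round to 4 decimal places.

Posterior is Beta(11, 30); MAP = (11−1)/(41−2) = 10/39 ≈ 0.25641.
MLE ignores the prior: θ̂_MLE = k/n = 5/26 ≈ 0.19231.
Difference = 10/39 − 5/26 = 5/78 ≈ 0.0641.

MAP − MLE = 0.0641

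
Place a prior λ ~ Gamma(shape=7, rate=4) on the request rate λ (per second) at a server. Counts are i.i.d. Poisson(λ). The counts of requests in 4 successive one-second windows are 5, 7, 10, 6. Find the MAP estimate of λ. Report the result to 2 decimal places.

λ̂_MAP = 4.25

Σxᵢ = 5+7+10+6 = 28, with n = 4.
Posterior ∝ λ^6e^(−4λ) · λ^28e^(−4λ) = λ^34e^(−8λ), i.e. Gamma(shape=35, rate=8).
The mode of a Gamma(a, b) with a ≥ 1 (shape–rate) is (a−1)/b = 34/8 ≈ 4.25.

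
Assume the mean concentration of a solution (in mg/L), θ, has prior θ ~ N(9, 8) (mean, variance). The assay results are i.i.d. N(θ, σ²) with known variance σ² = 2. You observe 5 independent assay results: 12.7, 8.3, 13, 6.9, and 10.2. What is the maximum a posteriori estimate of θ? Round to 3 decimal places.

n = 5; x̄ = (12.7 + 8.3 + 13 + 6.9 + 10.2)/5 = 51.1/5 = 10.22.
For a Normal prior and Normal likelihood with known variance, the posterior is Normal; its mode equals its mean, the precision-weighted average.
Prior precision 1/σ₀² = 1/8 = 0.125; data precision n/σ² = 5/2 = 2.5.
θ̂ = (0.125·9 + 2.5·10.22) / (0.125 + 2.5) = 26.675/2.625 = 1067/105 ≈ 10.162.

θ̂_MAP = 10.162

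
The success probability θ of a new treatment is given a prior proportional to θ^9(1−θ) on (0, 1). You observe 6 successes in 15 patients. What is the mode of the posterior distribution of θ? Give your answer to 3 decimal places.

The prior density ∝ θ^9(1−θ)^1 is the kernel of Beta(10, 2).
Data: 6 successes in 15 trials. The binomial likelihood contributes θ^6(1−θ)^9, so the posterior is Beta(10+6, 2+9) = Beta(16, 11).
For Beta(a, b) with a, b > 1 the mode is (a−1)/(a+b−2) = 15/25 ≈ 0.600.

θ̂_MAP = 0.600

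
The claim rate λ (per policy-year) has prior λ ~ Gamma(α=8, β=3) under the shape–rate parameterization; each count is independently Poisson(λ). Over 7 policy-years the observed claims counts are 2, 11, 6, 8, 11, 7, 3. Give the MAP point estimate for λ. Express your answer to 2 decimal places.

Σxᵢ = 2+11+6+8+11+7+3 = 48, with n = 7.
Posterior ∝ λ^7e^(−3λ) · λ^48e^(−7λ) = λ^55e^(−10λ), i.e. Gamma(shape=56, rate=10).
The mode of a Gamma(a, b) with a ≥ 1 (shape–rate) is (a−1)/b = 55/10 ≈ 5.50.

λ̂_MAP = 5.50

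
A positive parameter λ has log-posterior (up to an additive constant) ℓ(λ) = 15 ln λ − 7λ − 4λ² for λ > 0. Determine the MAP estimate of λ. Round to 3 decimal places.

ℓ'(λ) = 15/λ − 7 − 8λ. Setting this to zero and multiplying by λ: 8λ² + 7λ − 15 = 0.
λ = (−7 + √(7² + 4·8·15)) / (2·8) = (−7 + √529) / 16 = (−7 + 23)/16 = 1.
ℓ''(λ) = −15/λ² − 8 < 0, confirming a maximum.

λ̂_MAP = 1.000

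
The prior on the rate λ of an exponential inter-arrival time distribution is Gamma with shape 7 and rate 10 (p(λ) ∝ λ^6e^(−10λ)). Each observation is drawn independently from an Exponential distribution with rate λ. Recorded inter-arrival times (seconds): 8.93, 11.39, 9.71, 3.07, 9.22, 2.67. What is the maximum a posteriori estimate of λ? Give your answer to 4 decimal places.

λ̂_MAP = 0.2182

The Exponential(rate=λ) likelihood is ∝ λ^n e^(−λΣtᵢ). Here n = 6 and Σtᵢ = 8.93 + 11.39 + 9.71 + 3.07 + 9.22 + 2.67 = 44.99.
Posterior ∝ λ^6e^(−10λ) · λ^6e^(−44.99λ) = λ^12e^(−54.99λ), i.e. Gamma(13, 54.99).
Mode = (a−1)/b = 12/54.99 ≈ 0.2182.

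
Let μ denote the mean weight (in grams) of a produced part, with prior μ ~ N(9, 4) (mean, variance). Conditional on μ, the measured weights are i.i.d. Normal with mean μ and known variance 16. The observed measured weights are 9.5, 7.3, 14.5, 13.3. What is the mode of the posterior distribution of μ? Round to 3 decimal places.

μ̂_MAP = 10.075

n = 4; x̄ = (9.5 + 7.3 + 14.5 + 13.3)/4 = 44.6/4 = 11.15.
For a Normal prior and Normal likelihood with known variance, the posterior is Normal; its mode equals its mean, the precision-weighted average.
Prior precision 1/σ₀² = 1/4 = 0.25; data precision n/σ² = 4/16 = 0.25.
μ̂ = (0.25·9 + 0.25·11.15) / (0.25 + 0.25) = 5.0375/0.5 = 10.075.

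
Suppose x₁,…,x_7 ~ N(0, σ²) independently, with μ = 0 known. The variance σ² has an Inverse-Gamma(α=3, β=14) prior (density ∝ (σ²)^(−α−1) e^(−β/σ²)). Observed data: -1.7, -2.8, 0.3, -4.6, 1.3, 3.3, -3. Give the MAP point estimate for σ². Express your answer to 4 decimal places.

σ̂²_MAP = 5.4373

Sum of squared deviations about the known mean: SS = (-1.7−0)² + (-2.8−0)² + (0.3−0)² + (-4.6−0)² + (1.3−0)² + (3.3−0)² + (-3−0)² = 53.56.
The Normal likelihood contributes (σ²)^(−n/2) exp(−SS/(2σ²)), so the posterior is Inverse-Gamma(α + n/2, β + SS/2) = Inverse-Gamma(6.5, 40.78).
The mode of Inverse-Gamma(a, b) is b/(a+1) = 40.78/7.5 ≈ 5.4373.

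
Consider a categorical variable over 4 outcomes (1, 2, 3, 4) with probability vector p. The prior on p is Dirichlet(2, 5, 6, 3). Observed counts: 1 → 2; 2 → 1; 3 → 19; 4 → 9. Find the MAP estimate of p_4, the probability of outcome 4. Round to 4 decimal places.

The posterior is Dirichlet(αᵢ + nᵢ) = Dirichlet(4, 6, 25, 12).
For a Dirichlet(a₁,…,a_K) with all aᵢ > 1, the mode has j-th component (aⱼ − 1)/(Σaᵢ − K).
Here Σaᵢ = 47 and K = 4, so p_4 = (12 − 1)/(47 − 4) = 11/43 ≈ 0.2558.

MAP estimate: 0.2558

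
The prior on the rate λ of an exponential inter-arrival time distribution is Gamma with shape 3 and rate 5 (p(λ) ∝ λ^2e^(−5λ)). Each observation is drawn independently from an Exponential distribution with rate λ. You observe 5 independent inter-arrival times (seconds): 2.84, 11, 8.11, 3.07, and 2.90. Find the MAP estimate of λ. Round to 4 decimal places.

λ̂_MAP = 0.2126

The Exponential(rate=λ) likelihood is ∝ λ^n e^(−λΣtᵢ). Here n = 5 and Σtᵢ = 2.84 + 11 + 8.11 + 3.07 + 2.90 = 27.92.
Posterior ∝ λ^2e^(−5λ) · λ^5e^(−27.92λ) = λ^7e^(−32.92λ), i.e. Gamma(8, 32.92).
Mode = (a−1)/b = 7/32.92 ≈ 0.2126.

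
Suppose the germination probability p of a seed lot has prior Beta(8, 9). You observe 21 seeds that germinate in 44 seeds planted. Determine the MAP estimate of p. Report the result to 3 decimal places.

p̂_MAP = 0.475

Prior: Beta(8, 9).
Data: 21 successes in 44 trials. The binomial likelihood contributes p^21(1−p)^23, so the posterior is Beta(8+21, 9+23) = Beta(29, 32).
For Beta(a, b) with a, b > 1 the mode is (a−1)/(a+b−2) = 28/59 ≈ 0.475.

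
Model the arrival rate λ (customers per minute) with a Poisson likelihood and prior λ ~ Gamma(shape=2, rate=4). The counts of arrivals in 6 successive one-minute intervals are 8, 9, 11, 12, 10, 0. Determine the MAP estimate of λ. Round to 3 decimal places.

Σxᵢ = 8+9+11+12+10+0 = 50, with n = 6.
Posterior ∝ λe^(−4λ) · λ^50e^(−6λ) = λ^51e^(−10λ), i.e. Gamma(shape=52, rate=10).
The mode of a Gamma(a, b) with a ≥ 1 (shape–rate) is (a−1)/b = 51/10 ≈ 5.100.

λ̂_MAP = 5.100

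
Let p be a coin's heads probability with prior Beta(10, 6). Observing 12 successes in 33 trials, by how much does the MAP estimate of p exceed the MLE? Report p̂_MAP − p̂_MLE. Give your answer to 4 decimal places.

Posterior is Beta(22, 27); MAP = (22−1)/(49−2) = 21/47 ≈ 0.44681.
MLE ignores the prior: p̂_MLE = k/n = 12/33 ≈ 0.36364.
Difference = 21/47 − 12/33 = 43/517 ≈ 0.0832.

MAP − MLE = 0.0832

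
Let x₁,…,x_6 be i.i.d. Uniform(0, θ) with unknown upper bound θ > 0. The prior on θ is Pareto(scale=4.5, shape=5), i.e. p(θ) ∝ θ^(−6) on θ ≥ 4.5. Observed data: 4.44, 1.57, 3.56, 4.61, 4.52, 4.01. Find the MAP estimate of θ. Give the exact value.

The Uniform(0, θ) likelihood is θ^(−n) for θ ≥ max(xᵢ), zero otherwise. Here max(xᵢ) = 4.61.
Posterior ∝ θ^(−6) · θ^(−6) = θ^(−12) on θ ≥ max(4.5, 4.61) = 4.61.
This density is strictly decreasing in θ, so the posterior mode lies at the lower boundary of the support.

θ̂_MAP = 4.61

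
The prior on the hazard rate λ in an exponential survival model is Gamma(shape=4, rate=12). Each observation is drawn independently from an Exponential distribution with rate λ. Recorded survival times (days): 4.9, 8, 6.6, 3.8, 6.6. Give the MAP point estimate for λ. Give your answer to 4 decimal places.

The Exponential(rate=λ) likelihood is ∝ λ^n e^(−λΣtᵢ). Here n = 5 and Σtᵢ = 4.9 + 8 + 6.6 + 3.8 + 6.6 = 29.9.
Posterior ∝ λ^3e^(−12λ) · λ^5e^(−29.9λ) = λ^8e^(−41.9λ), i.e. Gamma(9, 41.9).
Mode = (a−1)/b = 8/41.9 ≈ 0.1909.

λ̂_MAP = 0.1909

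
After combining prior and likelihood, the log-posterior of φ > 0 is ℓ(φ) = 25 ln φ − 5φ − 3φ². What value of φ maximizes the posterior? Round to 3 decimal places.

φ̂_MAP = 1.667

ℓ'(φ) = 25/φ − 5 − 6φ. Setting this to zero and multiplying by φ: 6φ² + 5φ − 25 = 0.
φ = (−5 + √(5² + 4·6·25)) / (2·6) = (−5 + √625) / 12 = (−5 + 25)/12 = 5/3.
ℓ''(φ) = −25/φ² − 6 < 0, confirming a maximum.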